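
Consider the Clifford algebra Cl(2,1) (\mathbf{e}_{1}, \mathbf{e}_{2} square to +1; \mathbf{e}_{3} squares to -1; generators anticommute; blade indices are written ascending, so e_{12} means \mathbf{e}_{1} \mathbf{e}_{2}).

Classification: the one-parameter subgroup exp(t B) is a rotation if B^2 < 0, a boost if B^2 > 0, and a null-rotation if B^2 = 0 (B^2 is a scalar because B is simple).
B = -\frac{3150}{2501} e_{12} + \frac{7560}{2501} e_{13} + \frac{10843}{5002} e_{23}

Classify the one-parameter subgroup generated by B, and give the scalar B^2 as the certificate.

B^2 term by term: the squares give (-\frac{3150}{2501})^2*(e_{12})^2 + (\frac{7560}{2501})^2*(e_{13})^2 + (\frac{10843}{5002})^2*(e_{23})^2 = \frac{9922500}{6255001}*(-1) + \frac{57153600}{6255001}*(+1) + \frac{117570649}{25020004}*(+1) = \frac{49}{4} (each basis 2-blade squares to minus the product of its generators' squares); cross terms between blades sharing an index anticommute and cancel. So B^2 = \frac{49}{4}.
Answer: boost, certificate B^2 = \frac{49}{4}. The class reads off the invariant scalar \frac{49}{4} directly.


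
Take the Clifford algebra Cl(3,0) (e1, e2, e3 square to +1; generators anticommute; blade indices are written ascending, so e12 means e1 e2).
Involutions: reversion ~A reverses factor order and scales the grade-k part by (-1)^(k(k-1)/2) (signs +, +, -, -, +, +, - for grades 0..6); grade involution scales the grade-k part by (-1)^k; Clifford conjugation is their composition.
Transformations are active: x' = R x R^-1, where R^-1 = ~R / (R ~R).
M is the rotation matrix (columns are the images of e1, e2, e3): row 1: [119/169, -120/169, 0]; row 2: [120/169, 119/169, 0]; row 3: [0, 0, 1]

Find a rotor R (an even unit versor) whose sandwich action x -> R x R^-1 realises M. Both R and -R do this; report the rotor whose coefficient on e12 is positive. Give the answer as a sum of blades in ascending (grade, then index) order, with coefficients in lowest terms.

Method: write R = a + b12*e12 + b13*e13 + b23*e23 with a^2 + b12^2 + b13^2 + b23^2 = 1 (so R^-1 = ~R). Expanding the columns R e_j ~R gives tr M = 4a^2 - 1 and, from the antisymmetric part, M21 - M12 = -4a*b12, M13 - M31 = 4a*b13, M32 - M23 = -4a*b23.
Here tr M = 407/169, so a^2 = (1 + tr M)/4 = 144/169 and a = ±12/13. Taking a = 12/13: M21 - M12 = 240/169, M13 - M31 = 0, M32 - M23 = 0, giving b12 = -5/13, b13 = 0, b23 = 0, i.e. R = 12/13 - 5/13*e12.
Its e12 coefficient is negative, so report the other preimage -R.
Answer: -12/13 + 5/13*e12. Uniqueness: Spin(3) -> SO(3) maps R and -R to the same rotation of trace 407/169; fixing the sign of the e12 coefficient removes the ambiguity.


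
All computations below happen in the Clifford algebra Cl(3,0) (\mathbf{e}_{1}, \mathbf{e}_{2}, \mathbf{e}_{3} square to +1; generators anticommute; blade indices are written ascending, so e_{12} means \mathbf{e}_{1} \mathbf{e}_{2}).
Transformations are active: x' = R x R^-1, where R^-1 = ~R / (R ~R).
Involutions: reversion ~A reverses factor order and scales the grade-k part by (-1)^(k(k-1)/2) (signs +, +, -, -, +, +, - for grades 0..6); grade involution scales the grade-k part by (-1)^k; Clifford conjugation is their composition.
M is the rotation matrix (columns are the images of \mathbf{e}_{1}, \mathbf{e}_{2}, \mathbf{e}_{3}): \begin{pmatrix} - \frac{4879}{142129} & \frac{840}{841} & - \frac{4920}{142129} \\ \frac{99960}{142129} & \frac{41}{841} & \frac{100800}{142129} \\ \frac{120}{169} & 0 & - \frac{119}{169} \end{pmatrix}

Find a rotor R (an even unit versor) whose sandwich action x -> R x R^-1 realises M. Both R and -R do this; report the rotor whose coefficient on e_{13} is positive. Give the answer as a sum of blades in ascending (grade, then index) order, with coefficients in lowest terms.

Method: write R = a + b12*e_{12} + b13*e_{13} + b23*e_{23} with a^2 + b12^2 + b13^2 + b23^2 = 1 (so R^-1 = ~R). Expanding the columns R e_j ~R gives tr M = 4a^2 - 1 and, from the antisymmetric part, M21 - M12 = -4a*b12, M13 - M31 = 4a*b13, M32 - M23 = -4a*b23.
Here tr M = -\frac{98029}{142129}, so a^2 = (1 + tr M)/4 = \frac{11025}{142129} and a = ±\frac{105}{377}. Taking a = \frac{105}{377}: M21 - M12 = -\frac{42000}{142129}, M13 - M31 = -\frac{105840}{142129}, M32 - M23 = -\frac{100800}{142129}, giving b12 = \frac{100}{377}, b13 = -\frac{252}{377}, b23 = \frac{240}{377}, i.e. R = \frac{105}{377} + \frac{100}{377} e_{12} - \frac{252}{377} e_{13} + \frac{240}{377} e_{23}.
Its e_{13} coefficient is negative, so report the other preimage -R.
Answer: -\frac{105}{377} - \frac{100}{377} e_{12} + \frac{252}{377} e_{13} - \frac{240}{377} e_{23}. Why the constraint matters: R and -R act identically through the sandwich — M has trace -\frac{98029}{142129} either way — so only the sign condition on e_{13} picks one of the two preimages.


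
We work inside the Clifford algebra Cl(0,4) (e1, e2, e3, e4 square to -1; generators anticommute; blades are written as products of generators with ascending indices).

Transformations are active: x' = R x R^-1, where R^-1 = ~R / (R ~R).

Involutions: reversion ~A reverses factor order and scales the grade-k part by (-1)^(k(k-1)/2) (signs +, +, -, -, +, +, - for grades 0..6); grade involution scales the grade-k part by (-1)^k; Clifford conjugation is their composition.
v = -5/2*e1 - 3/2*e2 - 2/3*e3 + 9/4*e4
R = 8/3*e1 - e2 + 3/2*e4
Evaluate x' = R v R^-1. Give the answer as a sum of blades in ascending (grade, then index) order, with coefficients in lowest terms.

~R = 8/3*e1 - e2 + 3/2*e4, and R ~R = -373/36, so R^-1 = ~R / (-373/36).
R v = 43/24 - 13/2*e1 e2 - 16/9*e1 e3 + 39/4*e1 e4 + 2/3*e2 e3 + e3 e4
Answer: 1177/746*e1 + 1377/746*e2 + 2/3*e3 - 4131/1492*e4


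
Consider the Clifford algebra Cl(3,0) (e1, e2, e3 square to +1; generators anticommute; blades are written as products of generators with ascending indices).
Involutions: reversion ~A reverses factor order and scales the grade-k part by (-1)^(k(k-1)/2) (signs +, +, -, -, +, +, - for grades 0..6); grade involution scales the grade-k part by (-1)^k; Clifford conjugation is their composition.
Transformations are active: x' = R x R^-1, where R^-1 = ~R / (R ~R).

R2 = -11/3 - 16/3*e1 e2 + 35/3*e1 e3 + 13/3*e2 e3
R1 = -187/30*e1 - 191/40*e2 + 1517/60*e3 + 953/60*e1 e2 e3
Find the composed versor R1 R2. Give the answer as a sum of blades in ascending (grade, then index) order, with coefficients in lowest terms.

Distribute over the terms of R1 (each basis-blade product reordered to ascending indices, repeated generators contracted through their squares):
(-187/30*e1) R2 = 2057/90*e1 + 1496/45*e2 - 1309/18*e3 - 2431/90*e1 e2 e3
(-191/40*e2) R2 = -382/15*e1 + 2101/120*e2 - 2483/120*e3 + 1337/24*e1 e2 e3
(1517/60*e3) R2 = -10619/36*e1 - 19721/180*e2 - 16687/180*e3 - 6068/45*e1 e2 e3
(953/60*e1 e2 e3) R2 = -12389/180*e1 + 6671/36*e2 + 3812/45*e3 - 10483/180*e1 e2 e3
Summing the partial products and collecting blades:
Answer: -32977/90*e1 + 45539/360*e2 - 12169/120*e3 - 59179/360*e1 e2 e3


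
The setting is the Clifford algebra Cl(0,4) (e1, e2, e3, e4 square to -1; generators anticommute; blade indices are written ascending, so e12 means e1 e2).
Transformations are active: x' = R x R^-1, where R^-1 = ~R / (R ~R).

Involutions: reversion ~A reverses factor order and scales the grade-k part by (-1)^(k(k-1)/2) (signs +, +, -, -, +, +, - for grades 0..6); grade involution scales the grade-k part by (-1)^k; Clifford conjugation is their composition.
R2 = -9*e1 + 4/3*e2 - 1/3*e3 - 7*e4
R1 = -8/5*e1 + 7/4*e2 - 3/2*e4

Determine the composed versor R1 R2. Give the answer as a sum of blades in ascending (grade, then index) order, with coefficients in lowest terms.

Distribute over the terms of R1 (each basis-blade product reordered to ascending indices, repeated generators contracted through their squares):
(-8/5*e1) R2 = -72/5 - 32/15*e12 + 8/15*e13 + 56/5*e14
(7/4*e2) R2 = -7/3 + 63/4*e12 - 7/12*e23 - 49/4*e24
(-3/2*e4) R2 = -21/2 - 27/2*e14 + 2*e24 - 1/2*e34
Summing the partial products and collecting blades:
Answer: -817/30 + 817/60*e12 + 8/15*e13 - 23/10*e14 - 7/12*e23 - 41/4*e24 - 1/2*e34


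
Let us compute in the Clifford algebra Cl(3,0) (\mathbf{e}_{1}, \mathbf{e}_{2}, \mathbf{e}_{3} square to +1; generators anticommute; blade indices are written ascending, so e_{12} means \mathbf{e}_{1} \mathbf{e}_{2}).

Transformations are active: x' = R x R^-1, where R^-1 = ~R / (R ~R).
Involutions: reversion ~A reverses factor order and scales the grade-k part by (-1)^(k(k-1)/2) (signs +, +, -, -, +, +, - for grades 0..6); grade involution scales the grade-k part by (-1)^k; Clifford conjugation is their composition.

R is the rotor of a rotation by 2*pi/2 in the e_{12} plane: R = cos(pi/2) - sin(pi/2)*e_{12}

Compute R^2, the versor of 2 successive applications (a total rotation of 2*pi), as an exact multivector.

The rotor phase is half the rotation angle and phases add under composition, so 2 steps in the e_{12} plane accumulate phase 2*(pi/2) = \pi: R^2 = cos(\pi) - sin(\pi)*e_{12}.
cos(\pi) = -1 and sin(\pi) = 0, so R^2 = -1. The total rotation 2*pi is 1 full turn, so every vector returns to itself, yet the rotor is -1, on the OTHER sheet of the double cover (an odd number of 2*pi turns).
Answer: -1


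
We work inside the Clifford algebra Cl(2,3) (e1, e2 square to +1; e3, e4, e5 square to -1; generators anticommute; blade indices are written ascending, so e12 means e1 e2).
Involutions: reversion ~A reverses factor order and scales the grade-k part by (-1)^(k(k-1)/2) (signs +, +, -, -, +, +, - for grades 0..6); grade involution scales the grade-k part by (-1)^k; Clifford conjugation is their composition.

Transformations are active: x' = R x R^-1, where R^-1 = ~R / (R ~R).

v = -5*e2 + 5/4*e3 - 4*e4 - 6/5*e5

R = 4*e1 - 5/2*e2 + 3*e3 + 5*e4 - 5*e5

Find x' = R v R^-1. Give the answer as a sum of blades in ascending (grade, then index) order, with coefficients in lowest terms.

~R = 4*e1 - 5/2*e2 + 3*e3 + 5*e4 - 5*e5, and R ~R = -147/4, so R^-1 = ~R / (-147/4).
R v = 91/4 - 20*e12 + 5*e13 - 16*e14 - 24/5*e15 + 95/8*e23 + 35*e24 - 22*e25 - 73/4*e34 + 53/20*e35 - 26*e45
Answer: -104/21*e1 + 170/21*e2 - 139/28*e3 - 46/21*e4 + 776/105*e5


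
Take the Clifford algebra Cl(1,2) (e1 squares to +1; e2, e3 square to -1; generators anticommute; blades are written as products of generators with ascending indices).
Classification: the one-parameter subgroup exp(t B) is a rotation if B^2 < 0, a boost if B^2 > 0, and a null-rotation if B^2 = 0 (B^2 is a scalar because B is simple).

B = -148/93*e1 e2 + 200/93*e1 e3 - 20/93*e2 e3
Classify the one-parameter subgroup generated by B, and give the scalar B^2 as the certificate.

B^2 term by term: the squares give (-148/93)^2*(e1 e2)^2 + (200/93)^2*(e1 e3)^2 + (-20/93)^2*(e2 e3)^2 = 21904/8649*(+1) + 40000/8649*(+1) + 400/8649*(-1) = 64/9 (each basis 2-blade squares to minus the product of its generators' squares); cross terms between blades sharing an index anticommute and cancel. So B^2 = 64/9.
Answer: boost, certificate B^2 = 64/9. Because 64/9 is invariant under every versor sandwich, the classification follows from its sign alone.


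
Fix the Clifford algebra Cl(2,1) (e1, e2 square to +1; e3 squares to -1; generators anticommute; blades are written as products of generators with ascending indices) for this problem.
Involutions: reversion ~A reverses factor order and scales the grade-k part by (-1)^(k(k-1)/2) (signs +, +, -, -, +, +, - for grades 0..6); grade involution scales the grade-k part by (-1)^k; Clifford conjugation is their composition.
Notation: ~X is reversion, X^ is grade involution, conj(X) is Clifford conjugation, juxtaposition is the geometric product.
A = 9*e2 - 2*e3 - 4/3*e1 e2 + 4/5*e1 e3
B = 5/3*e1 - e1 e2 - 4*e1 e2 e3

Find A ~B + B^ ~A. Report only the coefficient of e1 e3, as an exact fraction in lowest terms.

first term: 4/3 - 9*e1 - 44/45*e2 + 4*e3 - 7*e1 e2 - 98/3*e1 e3 + 4/5*e2 e3 - 2*e1 e2 e3
second term: 4/3 - 9*e1 + 44/45*e2 - 4*e3 - 7*e1 e2 - 98/3*e1 e3 - 4/5*e2 e3 + 2*e1 e2 e3
Answer: -196/3


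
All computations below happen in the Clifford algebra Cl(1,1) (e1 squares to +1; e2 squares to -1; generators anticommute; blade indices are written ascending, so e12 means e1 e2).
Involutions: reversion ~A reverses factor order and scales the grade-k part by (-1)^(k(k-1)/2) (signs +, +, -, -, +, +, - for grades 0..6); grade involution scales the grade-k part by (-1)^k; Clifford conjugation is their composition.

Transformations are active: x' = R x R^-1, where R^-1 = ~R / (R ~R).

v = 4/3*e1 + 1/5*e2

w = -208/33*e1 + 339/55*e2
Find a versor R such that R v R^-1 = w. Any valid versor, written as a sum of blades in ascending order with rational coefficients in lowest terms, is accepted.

Why this works: both vectors square to 391/225, so q(v) = q(w) and R = v + w = -164/33*e1 + 70/11*e2 carries v to w — its own direction survives, the complement (v - w)/2 flips.
Answer: -164/33*e1 + 70/11*e2


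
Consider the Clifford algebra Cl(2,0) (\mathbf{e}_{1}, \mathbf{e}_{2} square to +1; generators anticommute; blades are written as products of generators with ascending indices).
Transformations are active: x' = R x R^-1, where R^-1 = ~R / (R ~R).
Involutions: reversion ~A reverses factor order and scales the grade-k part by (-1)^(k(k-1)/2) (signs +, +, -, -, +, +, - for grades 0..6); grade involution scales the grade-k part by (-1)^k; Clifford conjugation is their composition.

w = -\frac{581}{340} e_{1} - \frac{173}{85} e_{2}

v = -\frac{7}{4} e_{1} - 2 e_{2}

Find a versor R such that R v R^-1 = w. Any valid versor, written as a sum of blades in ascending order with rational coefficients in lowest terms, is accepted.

Here q(v) = q(w) = \frac{113}{16}; the classical choice R = v + w = -\frac{294}{85} e_{1} - \frac{343}{85} e_{2} then realises v -> w under the sandwich.
Answer: -\frac{294}{85} e_{1} - \frac{343}{85} e_{2}


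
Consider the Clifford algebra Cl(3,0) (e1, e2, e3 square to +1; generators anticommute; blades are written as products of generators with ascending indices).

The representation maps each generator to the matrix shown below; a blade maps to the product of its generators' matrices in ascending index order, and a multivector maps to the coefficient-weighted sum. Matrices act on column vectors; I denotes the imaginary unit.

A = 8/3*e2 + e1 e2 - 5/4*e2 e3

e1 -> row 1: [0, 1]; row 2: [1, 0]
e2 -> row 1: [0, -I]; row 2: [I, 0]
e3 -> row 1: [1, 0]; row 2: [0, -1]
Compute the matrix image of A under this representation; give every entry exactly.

Bivector images (products of the table entries): rho(e1 e2) = rho(e1)rho(e2) = row 1: [I, 0]; row 2: [0, -I]; rho(e2 e3) = rho(e2)rho(e3) = row 1: [0, I]; row 2: [I, 0].
M = (8/3)*rho(e2) + (1)*rho(e1 e2) + (-5/4)*rho(e2 e3), summed entrywise:
Answer: row 1: [I, -47*I/12]; row 2: [17*I/12, -I]


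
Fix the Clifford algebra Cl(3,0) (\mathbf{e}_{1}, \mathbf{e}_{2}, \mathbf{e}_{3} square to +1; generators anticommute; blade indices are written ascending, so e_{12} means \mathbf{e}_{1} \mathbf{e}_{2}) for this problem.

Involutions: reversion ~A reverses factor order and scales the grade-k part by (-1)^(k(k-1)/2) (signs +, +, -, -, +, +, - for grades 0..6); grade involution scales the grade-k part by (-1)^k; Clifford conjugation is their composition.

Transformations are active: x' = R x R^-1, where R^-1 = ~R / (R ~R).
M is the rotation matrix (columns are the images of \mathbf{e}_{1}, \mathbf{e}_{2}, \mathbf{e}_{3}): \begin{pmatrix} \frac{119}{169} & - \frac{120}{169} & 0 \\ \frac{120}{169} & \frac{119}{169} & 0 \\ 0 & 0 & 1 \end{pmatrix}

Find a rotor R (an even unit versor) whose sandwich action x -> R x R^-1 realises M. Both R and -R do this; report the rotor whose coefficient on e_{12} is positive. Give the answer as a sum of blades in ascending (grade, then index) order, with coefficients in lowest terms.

Method: write R = a + b12*e_{12} + b13*e_{13} + b23*e_{23} with a^2 + b12^2 + b13^2 + b23^2 = 1 (so R^-1 = ~R). Expanding the columns R e_j ~R gives tr M = 4a^2 - 1 and, from the antisymmetric part, M21 - M12 = -4a*b12, M13 - M31 = 4a*b13, M32 - M23 = -4a*b23.
Here tr M = \frac{407}{169}, so a^2 = (1 + tr M)/4 = \frac{144}{169} and a = ±\frac{12}{13}. Taking a = \frac{12}{13}: M21 - M12 = \frac{240}{169}, M13 - M31 = 0, M32 - M23 = 0, giving b12 = -\frac{5}{13}, b13 = 0, b23 = 0, i.e. R = \frac{12}{13} - \frac{5}{13} e_{12}.
Its e_{12} coefficient is negative, so report the other preimage -R.
Answer: -\frac{12}{13} + \frac{5}{13} e_{12}. Uniqueness: Spin(3) -> SO(3) maps R and -R to the same rotation of trace \frac{407}{169}; fixing the sign of the e_{12} coefficient removes the ambiguity.


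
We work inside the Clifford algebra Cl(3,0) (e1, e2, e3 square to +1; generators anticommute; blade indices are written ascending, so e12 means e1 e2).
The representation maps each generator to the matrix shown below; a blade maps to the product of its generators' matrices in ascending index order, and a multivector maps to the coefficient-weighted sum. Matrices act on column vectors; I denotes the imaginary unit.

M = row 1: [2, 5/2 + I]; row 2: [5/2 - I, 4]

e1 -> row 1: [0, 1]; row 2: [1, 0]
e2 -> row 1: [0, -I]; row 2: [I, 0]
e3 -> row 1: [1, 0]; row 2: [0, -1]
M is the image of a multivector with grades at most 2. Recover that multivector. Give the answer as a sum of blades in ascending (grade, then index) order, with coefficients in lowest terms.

Method: 1, rho(e1), rho(e2), rho(e3) form a trace-orthogonal basis of the 2x2 complex matrices (tr(X Y) = 2 if X = Y, else 0), so M = m0*1 + m1*rho(e1) + m2*rho(e2) + m3*rho(e3) with m0 = tr(M)/2 = 3, m1 = tr(M rho(e1))/2 = 5/2, m2 = tr(M rho(e2))/2 = -1, m3 = tr(M rho(e3))/2 = -1.
Multiplying table entries, the bivector images are rho(e12) = I*rho(e3), rho(e13) = -I*rho(e2), rho(e23) = I*rho(e1); with real blade coefficients the real parts of m0..m3 are the coefficients of 1, e1, e2, e3 and the imaginary parts give the bivectors (e23: Im m1, e13: -Im m2, e12: Im m3).
Answer: 3 + 5/2*e1 - e2 - e3


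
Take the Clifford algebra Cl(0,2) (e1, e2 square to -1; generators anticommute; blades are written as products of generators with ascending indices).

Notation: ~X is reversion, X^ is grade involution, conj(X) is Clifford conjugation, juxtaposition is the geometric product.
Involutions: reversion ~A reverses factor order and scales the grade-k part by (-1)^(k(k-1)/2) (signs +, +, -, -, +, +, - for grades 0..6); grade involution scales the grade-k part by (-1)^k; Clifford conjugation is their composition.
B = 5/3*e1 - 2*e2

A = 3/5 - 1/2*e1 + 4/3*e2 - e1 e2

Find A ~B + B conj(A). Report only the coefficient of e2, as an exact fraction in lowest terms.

first term: 7/2 - e1 - 43/15*e2 - 11/9*e1 e2
second term: -7/2 - e1 - 43/15*e2 - 11/9*e1 e2
Answer: -86/15


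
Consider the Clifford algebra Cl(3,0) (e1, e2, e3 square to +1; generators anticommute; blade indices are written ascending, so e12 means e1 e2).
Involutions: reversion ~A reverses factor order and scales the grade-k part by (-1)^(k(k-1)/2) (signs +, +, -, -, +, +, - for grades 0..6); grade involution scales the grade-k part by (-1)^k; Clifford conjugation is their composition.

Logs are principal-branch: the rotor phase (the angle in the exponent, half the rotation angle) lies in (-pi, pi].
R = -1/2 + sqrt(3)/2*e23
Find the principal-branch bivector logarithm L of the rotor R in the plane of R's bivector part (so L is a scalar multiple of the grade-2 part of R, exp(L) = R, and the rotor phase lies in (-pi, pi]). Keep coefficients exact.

The scalar part of R is -1/2, and that scalar determines the rotor phase on the principal branch; recovering the unit plane as bivector-part over sine of the phase gives L = phase * plane.
Concretely: cos(phase) = -1/2 gives phase = ±2*pi/3, and since phase/sin(phase) is even the sign is immaterial: L = (phase/sin(phase)) * <R>_2 = (4*sqrt(3)*pi/9) * <R>_2.
Answer: 2*pi/3*e23


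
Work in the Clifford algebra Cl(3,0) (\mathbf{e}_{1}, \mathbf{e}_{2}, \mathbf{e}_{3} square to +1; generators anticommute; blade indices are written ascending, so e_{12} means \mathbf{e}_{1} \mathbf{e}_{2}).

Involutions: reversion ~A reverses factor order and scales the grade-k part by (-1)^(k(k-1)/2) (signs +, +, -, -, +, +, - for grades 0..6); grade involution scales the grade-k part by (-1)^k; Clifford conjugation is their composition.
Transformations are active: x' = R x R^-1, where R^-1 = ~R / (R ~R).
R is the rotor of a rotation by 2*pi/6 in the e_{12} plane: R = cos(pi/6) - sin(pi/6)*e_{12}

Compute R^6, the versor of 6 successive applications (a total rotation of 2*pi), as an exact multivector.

Half-angle bookkeeping: 6 applications in e_{12} add up to rotor phase 6*pi/6 = \pi, so R^6 = cos(\pi) - sin(\pi)*e_{12}.
cos(\pi) = -1 and sin(\pi) = 0, so R^6 = -1. The total rotation 2*pi is 1 full turn, so every vector returns to itself, yet the rotor is -1, on the OTHER sheet of the double cover (an odd number of 2*pi turns).
Answer: -1


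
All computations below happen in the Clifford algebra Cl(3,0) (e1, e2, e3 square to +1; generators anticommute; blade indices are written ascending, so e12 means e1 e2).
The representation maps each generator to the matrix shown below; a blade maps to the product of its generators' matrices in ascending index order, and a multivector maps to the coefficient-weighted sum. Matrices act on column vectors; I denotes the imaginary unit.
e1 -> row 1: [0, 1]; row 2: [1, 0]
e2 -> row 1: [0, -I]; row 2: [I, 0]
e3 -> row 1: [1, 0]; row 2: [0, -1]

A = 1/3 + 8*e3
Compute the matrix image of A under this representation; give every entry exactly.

M = (1/3)*1 + (8)*rho(e3), summed entrywise (1 is the identity matrix):
Answer: row 1: [25/3, 0]; row 2: [0, -23/3]


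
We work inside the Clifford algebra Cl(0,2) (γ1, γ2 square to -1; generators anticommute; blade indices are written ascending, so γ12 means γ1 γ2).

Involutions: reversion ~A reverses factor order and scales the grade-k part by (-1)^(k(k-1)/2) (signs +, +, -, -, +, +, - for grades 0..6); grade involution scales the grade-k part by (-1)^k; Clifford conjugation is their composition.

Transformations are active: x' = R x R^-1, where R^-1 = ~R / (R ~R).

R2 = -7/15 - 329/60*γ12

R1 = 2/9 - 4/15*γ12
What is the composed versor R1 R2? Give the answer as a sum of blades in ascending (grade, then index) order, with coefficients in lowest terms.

Distribute over the terms of R1 (each basis-blade product reordered to ascending indices, repeated generators contracted through their squares):
(2/9) R2 = -14/135 - 329/270*γ12
(-4/15*γ12) R2 = -329/225 + 28/225*γ12
Summing the partial products and collecting blades:
Answer: -1057/675 - 1477/1350*γ12


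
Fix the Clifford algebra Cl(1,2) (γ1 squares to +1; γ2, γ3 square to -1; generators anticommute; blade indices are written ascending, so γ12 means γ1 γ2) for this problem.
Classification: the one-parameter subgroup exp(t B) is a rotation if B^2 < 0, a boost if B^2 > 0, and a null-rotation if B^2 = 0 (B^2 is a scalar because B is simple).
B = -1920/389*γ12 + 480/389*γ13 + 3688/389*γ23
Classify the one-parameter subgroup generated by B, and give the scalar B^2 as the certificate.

B^2 term by term: the squares give (-1920/389)^2*(γ12)^2 + (480/389)^2*(γ13)^2 + (3688/389)^2*(γ23)^2 = 3686400/151321*(+1) + 230400/151321*(+1) + 13601344/151321*(-1) = -64 (each basis 2-blade squares to minus the product of its generators' squares); cross terms between blades sharing an index anticommute and cancel. So B^2 = -64.
Answer: rotation, certificate B^2 = -64. Certificate logic: -64 is a conjugation-invariant scalar, so its sign fixes rotation versus boost versus null-rotation outright.


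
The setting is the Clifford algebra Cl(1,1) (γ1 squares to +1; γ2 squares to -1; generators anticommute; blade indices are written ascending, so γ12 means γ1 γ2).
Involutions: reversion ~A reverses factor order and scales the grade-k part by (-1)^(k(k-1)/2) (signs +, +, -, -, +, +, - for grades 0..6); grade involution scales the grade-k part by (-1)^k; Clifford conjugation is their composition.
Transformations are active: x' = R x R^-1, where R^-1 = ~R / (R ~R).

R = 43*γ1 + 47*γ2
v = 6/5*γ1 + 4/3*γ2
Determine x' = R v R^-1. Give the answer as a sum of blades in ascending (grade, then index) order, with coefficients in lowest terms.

~R = 43*γ1 + 47*γ2, and R ~R = -360, so R^-1 = ~R / (-360).
R v = -166/15 + 14/15*γ12
Answer: 1949/1350*γ1 + 2101/1350*γ2


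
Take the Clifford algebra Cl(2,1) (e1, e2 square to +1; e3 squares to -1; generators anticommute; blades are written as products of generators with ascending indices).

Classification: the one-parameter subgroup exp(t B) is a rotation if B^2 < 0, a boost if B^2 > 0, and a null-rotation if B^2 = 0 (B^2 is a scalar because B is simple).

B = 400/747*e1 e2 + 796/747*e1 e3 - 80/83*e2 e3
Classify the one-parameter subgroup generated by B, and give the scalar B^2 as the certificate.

B^2 term by term: the squares give (400/747)^2*(e1 e2)^2 + (796/747)^2*(e1 e3)^2 + (-80/83)^2*(e2 e3)^2 = 160000/558009*(-1) + 633616/558009*(+1) + 6400/6889*(+1) = 16/9 (each basis 2-blade squares to minus the product of its generators' squares); cross terms between blades sharing an index anticommute and cancel. So B^2 = 16/9.
Answer: boost, certificate B^2 = 16/9. The invariant at work: B^2 = 16/9 is unchanged by conjugation, hence its sign classifies the subgroup whatever basis B is written in.


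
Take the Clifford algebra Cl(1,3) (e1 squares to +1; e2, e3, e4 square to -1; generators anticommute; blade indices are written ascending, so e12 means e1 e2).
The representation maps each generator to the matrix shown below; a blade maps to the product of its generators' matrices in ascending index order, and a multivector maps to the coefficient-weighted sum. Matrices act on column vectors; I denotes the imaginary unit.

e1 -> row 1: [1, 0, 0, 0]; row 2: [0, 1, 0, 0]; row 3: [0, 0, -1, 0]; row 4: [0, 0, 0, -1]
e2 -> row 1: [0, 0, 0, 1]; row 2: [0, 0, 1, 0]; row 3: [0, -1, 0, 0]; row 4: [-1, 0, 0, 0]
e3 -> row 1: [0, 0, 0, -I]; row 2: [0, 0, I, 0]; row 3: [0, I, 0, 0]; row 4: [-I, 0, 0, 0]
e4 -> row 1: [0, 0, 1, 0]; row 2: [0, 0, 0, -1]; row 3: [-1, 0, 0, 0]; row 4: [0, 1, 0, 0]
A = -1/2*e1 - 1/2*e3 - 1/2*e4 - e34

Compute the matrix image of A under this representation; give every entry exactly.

Bivector images (products of the table entries): rho(e34) = rho(e3)rho(e4) = row 1: [0, -I, 0, 0]; row 2: [-I, 0, 0, 0]; row 3: [0, 0, 0, -I]; row 4: [0, 0, -I, 0].
M = (-1/2)*rho(e1) + (-1/2)*rho(e3) + (-1/2)*rho(e4) + (-1)*rho(e34), summed entrywise:
Answer: row 1: [-1/2, I, -1/2, I/2]; row 2: [I, -1/2, -I/2, 1/2]; row 3: [1/2, -I/2, 1/2, I]; row 4: [I/2, -1/2, I, 1/2]


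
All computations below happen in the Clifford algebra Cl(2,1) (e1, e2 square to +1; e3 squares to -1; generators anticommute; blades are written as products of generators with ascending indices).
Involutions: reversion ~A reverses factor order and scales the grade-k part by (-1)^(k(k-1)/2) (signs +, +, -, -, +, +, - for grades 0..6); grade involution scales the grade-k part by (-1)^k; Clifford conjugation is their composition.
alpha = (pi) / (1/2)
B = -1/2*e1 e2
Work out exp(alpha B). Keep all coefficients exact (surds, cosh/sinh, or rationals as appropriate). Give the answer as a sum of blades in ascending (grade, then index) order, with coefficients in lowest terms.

B^2 = (-1/2)^2*(e1 e2)^2 = 1/4*(-1) = -1/4 (a basis 2-blade squares to minus the product of its generators' squares).
B^2 = -1/4 — a negative square means the series sums to a rotation: l = 1/2, alpha*l = pi, so exp(alpha B) = cos(pi) + (sin(pi)/(1/2))*B = -1 + (0)*B.
Answer: -1


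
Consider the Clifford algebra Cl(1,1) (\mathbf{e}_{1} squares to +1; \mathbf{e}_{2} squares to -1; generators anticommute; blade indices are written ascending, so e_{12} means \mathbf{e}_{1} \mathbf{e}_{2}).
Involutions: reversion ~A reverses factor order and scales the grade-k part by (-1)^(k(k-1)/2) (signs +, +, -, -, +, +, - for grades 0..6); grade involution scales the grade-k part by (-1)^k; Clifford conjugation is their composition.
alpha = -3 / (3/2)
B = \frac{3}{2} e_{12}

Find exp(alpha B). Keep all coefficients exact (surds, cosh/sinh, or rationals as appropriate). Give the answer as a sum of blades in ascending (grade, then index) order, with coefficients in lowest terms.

B^2 = (\frac{3}{2})^2*(e_{12})^2 = \frac{9}{4}*(+1) = \frac{9}{4} (a basis 2-blade squares to minus the product of its generators' squares).
B^2 = \frac{9}{4} — hyperbolic case — the even/odd split gives cosh and sinh: l = \frac{3}{2}, alpha*l = -3, so exp(alpha B) = cosh(-3) + (sinh(-3)/(\frac{3}{2}))*B = \cosh{\left(3 \right)} + (- \frac{2 \sinh{\left(3 \right)}}{3})*B.
Answer: \cosh{\left(3 \right)} - \sinh{\left(3 \right)} e_{12}


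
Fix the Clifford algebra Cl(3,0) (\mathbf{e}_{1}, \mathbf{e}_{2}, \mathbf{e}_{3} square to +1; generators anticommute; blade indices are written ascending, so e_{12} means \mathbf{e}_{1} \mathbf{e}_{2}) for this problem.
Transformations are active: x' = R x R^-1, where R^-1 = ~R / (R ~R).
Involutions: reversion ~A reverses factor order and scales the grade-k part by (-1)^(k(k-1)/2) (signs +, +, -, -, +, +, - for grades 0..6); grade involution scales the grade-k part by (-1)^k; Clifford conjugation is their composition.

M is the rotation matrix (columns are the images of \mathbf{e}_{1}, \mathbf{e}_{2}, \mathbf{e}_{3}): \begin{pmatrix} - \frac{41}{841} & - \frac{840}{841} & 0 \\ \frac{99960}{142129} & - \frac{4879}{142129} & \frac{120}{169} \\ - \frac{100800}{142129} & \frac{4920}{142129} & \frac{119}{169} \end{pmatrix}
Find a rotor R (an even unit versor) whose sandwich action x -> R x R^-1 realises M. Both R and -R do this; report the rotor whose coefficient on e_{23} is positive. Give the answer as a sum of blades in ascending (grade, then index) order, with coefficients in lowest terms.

Method: write R = a + b12*e_{12} + b13*e_{13} + b23*e_{23} with a^2 + b12^2 + b13^2 + b23^2 = 1 (so R^-1 = ~R). Expanding the columns R e_j ~R gives tr M = 4a^2 - 1 and, from the antisymmetric part, M21 - M12 = -4a*b12, M13 - M31 = 4a*b13, M32 - M23 = -4a*b23.
Here tr M = \frac{88271}{142129}, so a^2 = (1 + tr M)/4 = \frac{57600}{142129} and a = ±\frac{240}{377}. Taking a = \frac{240}{377}: M21 - M12 = \frac{241920}{142129}, M13 - M31 = \frac{100800}{142129}, M32 - M23 = -\frac{96000}{142129}, giving b12 = -\frac{252}{377}, b13 = \frac{105}{377}, b23 = \frac{100}{377}, i.e. R = \frac{240}{377} - \frac{252}{377} e_{12} + \frac{105}{377} e_{13} + \frac{100}{377} e_{23}.
Its e_{23} coefficient is already positive.
Answer: \frac{240}{377} - \frac{252}{377} e_{12} + \frac{105}{377} e_{13} + \frac{100}{377} e_{23}. Why the constraint matters: R and -R act identically through the sandwich — M has trace \frac{88271}{142129} either way — so only the sign condition on e_{23} picks one of the two preimages.


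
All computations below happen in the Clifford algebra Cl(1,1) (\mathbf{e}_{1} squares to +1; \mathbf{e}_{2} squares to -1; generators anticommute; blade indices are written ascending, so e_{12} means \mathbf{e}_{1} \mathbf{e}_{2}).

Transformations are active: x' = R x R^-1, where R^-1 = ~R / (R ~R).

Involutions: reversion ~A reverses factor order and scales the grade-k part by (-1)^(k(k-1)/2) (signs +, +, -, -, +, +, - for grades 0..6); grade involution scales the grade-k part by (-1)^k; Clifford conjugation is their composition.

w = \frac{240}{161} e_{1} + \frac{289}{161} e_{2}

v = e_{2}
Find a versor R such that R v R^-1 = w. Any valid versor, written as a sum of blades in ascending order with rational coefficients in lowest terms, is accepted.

Here q(v) = q(w) = -1; the classical choice R = v + w = \frac{240}{161} e_{1} + \frac{450}{161} e_{2} then realises v -> w under the sandwich.
Answer: \frac{240}{161} e_{1} + \frac{450}{161} e_{2}


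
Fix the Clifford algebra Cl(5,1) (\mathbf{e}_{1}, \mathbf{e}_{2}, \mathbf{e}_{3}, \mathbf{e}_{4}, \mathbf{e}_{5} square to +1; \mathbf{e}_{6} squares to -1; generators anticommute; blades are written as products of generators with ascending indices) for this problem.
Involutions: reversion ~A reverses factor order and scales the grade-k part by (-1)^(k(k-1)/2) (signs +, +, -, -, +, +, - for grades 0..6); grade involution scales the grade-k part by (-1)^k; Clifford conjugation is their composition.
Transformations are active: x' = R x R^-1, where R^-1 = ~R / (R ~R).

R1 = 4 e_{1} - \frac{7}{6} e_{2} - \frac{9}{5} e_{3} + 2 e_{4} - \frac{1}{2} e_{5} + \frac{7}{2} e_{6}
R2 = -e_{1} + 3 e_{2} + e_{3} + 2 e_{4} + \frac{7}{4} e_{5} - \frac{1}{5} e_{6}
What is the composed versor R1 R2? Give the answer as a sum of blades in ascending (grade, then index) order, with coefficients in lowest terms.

Distribute over the terms of R1 (each basis-blade product reordered to ascending indices, repeated generators contracted through their squares):
(4 e_{1}) R2 = -4 + 12 e_{1} e_{2} + 4 e_{1} e_{3} + 8 e_{1} e_{4} + 7 e_{1} e_{5} - \frac{4}{5} e_{1} e_{6}
(-\frac{7}{6} e_{2}) R2 = -\frac{7}{2} - \frac{7}{6} e_{1} e_{2} - \frac{7}{6} e_{2} e_{3} - \frac{7}{3} e_{2} e_{4} - \frac{49}{24} e_{2} e_{5} + \frac{7}{30} e_{2} e_{6}
(-\frac{9}{5} e_{3}) R2 = -\frac{9}{5} - \frac{9}{5} e_{1} e_{3} + \frac{27}{5} e_{2} e_{3} - \frac{18}{5} e_{3} e_{4} - \frac{63}{20} e_{3} e_{5} + \frac{9}{25} e_{3} e_{6}
(2 e_{4}) R2 = 4 + 2 e_{1} e_{4} - 6 e_{2} e_{4} - 2 e_{3} e_{4} + \frac{7}{2} e_{4} e_{5} - \frac{2}{5} e_{4} e_{6}
(-\frac{1}{2} e_{5}) R2 = -\frac{7}{8} - \frac{1}{2} e_{1} e_{5} + \frac{3}{2} e_{2} e_{5} + \frac{1}{2} e_{3} e_{5} + e_{4} e_{5} + \frac{1}{10} e_{5} e_{6}
(\frac{7}{2} e_{6}) R2 = \frac{7}{10} + \frac{7}{2} e_{1} e_{6} - \frac{21}{2} e_{2} e_{6} - \frac{7}{2} e_{3} e_{6} - 7 e_{4} e_{6} - \frac{49}{8} e_{5} e_{6}
Summing the partial products and collecting blades:
Answer: -\frac{219}{40} + \frac{65}{6} e_{1} e_{2} + \frac{11}{5} e_{1} e_{3} + 10 e_{1} e_{4} + \frac{13}{2} e_{1} e_{5} + \frac{27}{10} e_{1} e_{6} + \frac{127}{30} e_{2} e_{3} - \frac{25}{3} e_{2} e_{4} - \frac{13}{24} e_{2} e_{5} - \frac{154}{15} e_{2} e_{6} - \frac{28}{5} e_{3} e_{4} - \frac{53}{20} e_{3} e_{5} - \frac{157}{50} e_{3} e_{6} + \frac{9}{2} e_{4} e_{5} - \frac{37}{5} e_{4} e_{6} - \frac{241}{40} e_{5} e_{6}


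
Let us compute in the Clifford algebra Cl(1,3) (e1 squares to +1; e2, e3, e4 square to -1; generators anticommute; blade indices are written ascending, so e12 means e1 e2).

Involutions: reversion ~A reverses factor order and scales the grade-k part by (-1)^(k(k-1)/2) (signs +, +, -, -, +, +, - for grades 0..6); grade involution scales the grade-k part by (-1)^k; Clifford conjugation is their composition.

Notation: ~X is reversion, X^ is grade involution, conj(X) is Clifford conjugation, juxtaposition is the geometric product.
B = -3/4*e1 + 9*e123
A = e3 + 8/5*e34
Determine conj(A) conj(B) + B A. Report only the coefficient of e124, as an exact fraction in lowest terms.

first term: 9*e12 + 3/4*e13 - 72/5*e124 - 6/5*e134
second term: -9*e12 - 3/4*e13 - 72/5*e124 - 6/5*e134
Answer: -144/5


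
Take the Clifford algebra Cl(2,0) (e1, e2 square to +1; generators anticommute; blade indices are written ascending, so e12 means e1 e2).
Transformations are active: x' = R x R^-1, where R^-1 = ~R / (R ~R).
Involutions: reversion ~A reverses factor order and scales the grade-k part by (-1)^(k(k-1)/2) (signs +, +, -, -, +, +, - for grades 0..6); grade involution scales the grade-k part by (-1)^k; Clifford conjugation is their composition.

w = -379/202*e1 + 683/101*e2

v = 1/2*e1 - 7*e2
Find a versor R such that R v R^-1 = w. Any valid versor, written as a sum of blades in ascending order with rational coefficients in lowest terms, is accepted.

Why this works: both vectors square to 197/4, so q(v) = q(w) and R = v + w = -139/101*e1 - 24/101*e2 carries v to w — its own direction survives, the complement (v - w)/2 flips.
Answer: -139/101*e1 - 24/101*e2


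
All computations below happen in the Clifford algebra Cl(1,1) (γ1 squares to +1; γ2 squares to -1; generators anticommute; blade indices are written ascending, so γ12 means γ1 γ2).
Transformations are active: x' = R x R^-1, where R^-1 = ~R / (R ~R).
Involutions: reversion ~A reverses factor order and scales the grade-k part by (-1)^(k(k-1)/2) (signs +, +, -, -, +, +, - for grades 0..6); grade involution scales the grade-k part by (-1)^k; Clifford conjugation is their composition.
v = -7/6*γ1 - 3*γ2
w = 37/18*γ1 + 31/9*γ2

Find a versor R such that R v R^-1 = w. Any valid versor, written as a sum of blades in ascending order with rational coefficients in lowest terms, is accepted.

Reasoning: v^2 = w^2 = -275/36 since conjugation preserves the quadratic form; R = v + w = 8/9*γ1 + 4/9*γ2 is then valid when invertible, keeping its own part and reversing (v - w)/2.
Answer: 8/9*γ1 + 4/9*γ2


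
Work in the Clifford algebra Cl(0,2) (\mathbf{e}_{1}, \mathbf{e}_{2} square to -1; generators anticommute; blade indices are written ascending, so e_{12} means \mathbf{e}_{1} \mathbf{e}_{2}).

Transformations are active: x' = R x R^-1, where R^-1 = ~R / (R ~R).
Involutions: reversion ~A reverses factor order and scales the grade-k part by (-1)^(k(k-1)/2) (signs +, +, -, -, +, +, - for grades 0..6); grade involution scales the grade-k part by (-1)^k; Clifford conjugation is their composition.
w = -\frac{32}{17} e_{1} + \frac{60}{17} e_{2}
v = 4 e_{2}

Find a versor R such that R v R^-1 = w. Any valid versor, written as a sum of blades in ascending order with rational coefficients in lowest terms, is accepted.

Equal squares first: v^2 = w^2 = -16. Then v + w = -\frac{32}{17} e_{1} + \frac{128}{17} e_{2} is a versor taking v to w, provided it is invertible.
Answer: -\frac{32}{17} e_{1} + \frac{128}{17} e_{2}


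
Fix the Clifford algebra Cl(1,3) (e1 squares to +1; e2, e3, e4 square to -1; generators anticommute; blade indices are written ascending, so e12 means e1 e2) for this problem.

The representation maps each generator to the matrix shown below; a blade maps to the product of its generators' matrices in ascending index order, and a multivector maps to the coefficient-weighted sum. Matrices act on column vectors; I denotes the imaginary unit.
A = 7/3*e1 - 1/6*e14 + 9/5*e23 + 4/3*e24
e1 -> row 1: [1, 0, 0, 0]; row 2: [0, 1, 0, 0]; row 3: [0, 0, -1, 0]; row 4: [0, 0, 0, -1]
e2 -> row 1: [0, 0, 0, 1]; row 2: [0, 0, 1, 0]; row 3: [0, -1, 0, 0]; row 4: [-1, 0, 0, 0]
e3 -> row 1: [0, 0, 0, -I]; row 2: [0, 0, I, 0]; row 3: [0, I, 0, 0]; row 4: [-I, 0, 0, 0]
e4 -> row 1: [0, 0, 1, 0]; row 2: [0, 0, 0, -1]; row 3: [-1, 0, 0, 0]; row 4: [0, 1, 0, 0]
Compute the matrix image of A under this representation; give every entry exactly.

Bivector images (products of the table entries): rho(e14) = rho(e1)rho(e4) = row 1: [0, 0, 1, 0]; row 2: [0, 0, 0, -1]; row 3: [1, 0, 0, 0]; row 4: [0, -1, 0, 0]; rho(e23) = rho(e2)rho(e3) = row 1: [-I, 0, 0, 0]; row 2: [0, I, 0, 0]; row 3: [0, 0, -I, 0]; row 4: [0, 0, 0, I]; rho(e24) = rho(e2)rho(e4) = row 1: [0, 1, 0, 0]; row 2: [-1, 0, 0, 0]; row 3: [0, 0, 0, 1]; row 4: [0, 0, -1, 0].
M = (7/3)*rho(e1) + (-1/6)*rho(e14) + (9/5)*rho(e23) + (4/3)*rho(e24), summed entrywise:
Answer: row 1: [7/3 - 9*I/5, 4/3, -1/6, 0]; row 2: [-4/3, 7/3 + 9*I/5, 0, 1/6]; row 3: [-1/6, 0, -7/3 - 9*I/5, 4/3]; row 4: [0, 1/6, -4/3, -7/3 + 9*I/5]


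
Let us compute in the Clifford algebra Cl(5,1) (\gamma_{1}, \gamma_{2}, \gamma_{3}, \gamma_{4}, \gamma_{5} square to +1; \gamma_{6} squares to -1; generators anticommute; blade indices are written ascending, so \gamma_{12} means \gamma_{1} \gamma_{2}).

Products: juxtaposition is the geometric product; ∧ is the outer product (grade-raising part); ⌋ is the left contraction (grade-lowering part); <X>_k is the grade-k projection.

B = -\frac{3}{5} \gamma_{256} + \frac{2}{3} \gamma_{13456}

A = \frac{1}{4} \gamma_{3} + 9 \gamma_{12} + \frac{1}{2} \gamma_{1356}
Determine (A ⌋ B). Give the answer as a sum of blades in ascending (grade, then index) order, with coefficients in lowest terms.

step 1: -\frac{1}{3} \gamma_{4} - \frac{1}{6} \gamma_{1456}
Answer: -\frac{1}{3} \gamma_{4} - \frac{1}{6} \gamma_{1456}


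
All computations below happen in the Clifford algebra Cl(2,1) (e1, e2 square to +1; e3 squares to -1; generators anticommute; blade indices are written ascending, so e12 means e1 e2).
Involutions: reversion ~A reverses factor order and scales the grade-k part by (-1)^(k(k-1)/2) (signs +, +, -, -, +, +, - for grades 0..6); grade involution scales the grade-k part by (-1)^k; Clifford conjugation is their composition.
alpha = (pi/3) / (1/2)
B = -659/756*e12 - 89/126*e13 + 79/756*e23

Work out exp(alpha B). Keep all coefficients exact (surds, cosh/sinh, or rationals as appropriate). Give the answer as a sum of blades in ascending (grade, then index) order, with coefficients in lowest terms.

B^2 term by term: the squares give (-659/756)^2*(e12)^2 + (-89/126)^2*(e13)^2 + (79/756)^2*(e23)^2 = 434281/571536*(-1) + 7921/15876*(+1) + 6241/571536*(+1) = -1/4 (each basis 2-blade squares to minus the product of its generators' squares); cross terms between blades sharing an index anticommute and cancel. So B^2 = -1/4.
B^2 = -1/4 — since the square is negative, the closed form is circular: l = 1/2, alpha*l = pi/3, so exp(alpha B) = cos(pi/3) + (sin(pi/3)/(1/2))*B = 1/2 + (sqrt(3))*B.
Answer: 1/2 - 659*sqrt(3)/756*e12 - 89*sqrt(3)/126*e13 + 79*sqrt(3)/756*e23
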